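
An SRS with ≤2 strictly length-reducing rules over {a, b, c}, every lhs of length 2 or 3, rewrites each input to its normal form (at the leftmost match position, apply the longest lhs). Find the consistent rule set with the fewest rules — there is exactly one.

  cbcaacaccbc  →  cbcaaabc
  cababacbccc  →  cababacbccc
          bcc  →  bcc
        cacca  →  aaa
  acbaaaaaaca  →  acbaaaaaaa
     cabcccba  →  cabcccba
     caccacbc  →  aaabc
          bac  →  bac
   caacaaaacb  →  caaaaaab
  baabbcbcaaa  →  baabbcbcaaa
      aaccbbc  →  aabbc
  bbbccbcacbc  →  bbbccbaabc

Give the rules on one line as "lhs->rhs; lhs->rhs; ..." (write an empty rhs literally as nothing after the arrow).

  | cbcaacaccbc => cbcaaaccbc => cbcaaacbc => cbcaaabc
  | cababacbccc
  | bcc
  | cacca => aaca => aaa

aac->aa; cac->aa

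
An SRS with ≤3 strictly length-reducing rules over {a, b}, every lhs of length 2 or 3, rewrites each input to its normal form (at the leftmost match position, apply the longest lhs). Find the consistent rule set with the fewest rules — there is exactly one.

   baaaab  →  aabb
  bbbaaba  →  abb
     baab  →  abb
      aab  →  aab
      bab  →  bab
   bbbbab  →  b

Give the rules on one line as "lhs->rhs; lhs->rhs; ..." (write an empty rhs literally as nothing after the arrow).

baa->ab; bba->bb; bbb->b

  | baaaab => abaab => aabb
  | bbbaaba => baaba => abba => abb
  | baab => abb
  | aab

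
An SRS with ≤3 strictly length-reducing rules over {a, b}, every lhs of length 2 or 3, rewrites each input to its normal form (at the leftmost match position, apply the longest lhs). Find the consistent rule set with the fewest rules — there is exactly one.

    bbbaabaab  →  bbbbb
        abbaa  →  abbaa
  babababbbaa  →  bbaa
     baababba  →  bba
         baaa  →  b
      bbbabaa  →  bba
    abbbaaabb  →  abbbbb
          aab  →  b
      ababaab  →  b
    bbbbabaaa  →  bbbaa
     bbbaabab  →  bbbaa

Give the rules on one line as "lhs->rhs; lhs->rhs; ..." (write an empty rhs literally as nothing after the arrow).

aaa->; aab->b; bab->aa

  | bbbaabaab => bbbbaab => bbbbb
  | abbaa
  | babababbbaa => aaababbbaa => babbbaa => aabbaa => bbaa
  | baababba => bbabba => baaba => bba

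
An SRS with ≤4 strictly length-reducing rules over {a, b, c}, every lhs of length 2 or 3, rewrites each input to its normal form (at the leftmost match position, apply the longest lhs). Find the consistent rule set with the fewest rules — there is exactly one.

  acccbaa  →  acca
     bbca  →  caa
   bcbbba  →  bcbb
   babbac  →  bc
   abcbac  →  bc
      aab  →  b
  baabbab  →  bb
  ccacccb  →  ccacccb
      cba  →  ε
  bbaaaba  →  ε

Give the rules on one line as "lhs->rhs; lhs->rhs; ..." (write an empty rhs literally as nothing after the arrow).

ab->b; ba->; bbc->ca; cba->

  | acccbaa => acca
  | bbca => caa
  | bcbbba => bcbb
  | babbac => bbac => bc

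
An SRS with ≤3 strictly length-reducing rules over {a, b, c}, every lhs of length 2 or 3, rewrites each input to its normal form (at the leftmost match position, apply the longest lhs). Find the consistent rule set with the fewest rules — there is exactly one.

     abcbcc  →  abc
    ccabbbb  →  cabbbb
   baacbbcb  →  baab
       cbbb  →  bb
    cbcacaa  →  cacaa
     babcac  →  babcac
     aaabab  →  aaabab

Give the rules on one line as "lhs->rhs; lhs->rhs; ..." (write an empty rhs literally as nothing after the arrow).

  | abcbcc => abcc => abc
  | ccabbbb => cabbbb
  | baacbbcb => baabcb => baab
  | cbbb => bb

cb->; cc->c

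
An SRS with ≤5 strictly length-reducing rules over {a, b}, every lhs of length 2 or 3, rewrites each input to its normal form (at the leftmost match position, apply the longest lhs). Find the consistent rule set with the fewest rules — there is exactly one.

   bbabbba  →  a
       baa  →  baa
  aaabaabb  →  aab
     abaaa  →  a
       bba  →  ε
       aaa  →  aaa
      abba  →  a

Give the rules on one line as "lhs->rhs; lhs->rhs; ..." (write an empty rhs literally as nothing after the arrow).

  | bbabbba => bbba => a
  | baa
  | aaabaabb => aabbabb => aabb => aab
  | abaaa => bbaa => a

aba->bb; bb->b; bba->; bbb->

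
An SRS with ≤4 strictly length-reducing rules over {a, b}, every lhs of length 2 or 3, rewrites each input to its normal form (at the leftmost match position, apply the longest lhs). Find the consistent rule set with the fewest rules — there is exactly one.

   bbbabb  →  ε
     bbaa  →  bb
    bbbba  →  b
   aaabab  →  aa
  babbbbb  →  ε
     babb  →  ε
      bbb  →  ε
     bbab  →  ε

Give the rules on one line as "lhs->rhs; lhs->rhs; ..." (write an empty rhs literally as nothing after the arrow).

abb->; ba->b; bbb->

  | bbbabb => abb => ε
  | bbaa => bba => bb
  | bbbba => ba => b
  | aaabab => aaabb => aa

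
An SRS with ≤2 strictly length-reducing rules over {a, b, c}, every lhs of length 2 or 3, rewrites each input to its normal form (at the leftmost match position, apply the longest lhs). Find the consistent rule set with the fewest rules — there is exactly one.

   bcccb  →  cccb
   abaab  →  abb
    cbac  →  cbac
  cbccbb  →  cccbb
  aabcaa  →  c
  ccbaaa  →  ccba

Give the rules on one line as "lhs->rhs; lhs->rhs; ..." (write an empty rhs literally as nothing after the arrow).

  | bcccb => cccb
  | abaab => abb
  | cbac
  | cbccbb => cccbb

aa->; bc->c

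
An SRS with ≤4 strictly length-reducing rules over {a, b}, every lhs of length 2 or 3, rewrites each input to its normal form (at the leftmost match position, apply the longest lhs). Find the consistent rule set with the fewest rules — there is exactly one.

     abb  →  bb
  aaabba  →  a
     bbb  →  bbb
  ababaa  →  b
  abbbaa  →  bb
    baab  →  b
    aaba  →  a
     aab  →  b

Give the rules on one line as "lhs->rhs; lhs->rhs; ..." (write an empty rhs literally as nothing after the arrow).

  | abb => bb
  | aaabba => aabba => abba => bba => ba => a
  | bbb
  | ababaa => babaa => bbaa => b

ab->b; ba->a; baa->; bab->bb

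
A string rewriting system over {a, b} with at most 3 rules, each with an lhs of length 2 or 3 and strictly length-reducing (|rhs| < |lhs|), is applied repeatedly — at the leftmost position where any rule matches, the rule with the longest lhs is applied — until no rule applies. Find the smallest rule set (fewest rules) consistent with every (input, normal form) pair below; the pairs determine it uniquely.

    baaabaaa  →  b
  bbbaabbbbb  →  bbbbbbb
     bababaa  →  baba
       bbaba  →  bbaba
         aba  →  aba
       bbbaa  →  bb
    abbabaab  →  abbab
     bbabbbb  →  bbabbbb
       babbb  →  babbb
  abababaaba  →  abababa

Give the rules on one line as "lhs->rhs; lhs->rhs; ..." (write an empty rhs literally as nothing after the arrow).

  | baaabaaa => abaaa => aa => b
  | bbbaabbbbb => bbbbbbb
  | bababaa => baba
  | bbaba

aa->b; baa->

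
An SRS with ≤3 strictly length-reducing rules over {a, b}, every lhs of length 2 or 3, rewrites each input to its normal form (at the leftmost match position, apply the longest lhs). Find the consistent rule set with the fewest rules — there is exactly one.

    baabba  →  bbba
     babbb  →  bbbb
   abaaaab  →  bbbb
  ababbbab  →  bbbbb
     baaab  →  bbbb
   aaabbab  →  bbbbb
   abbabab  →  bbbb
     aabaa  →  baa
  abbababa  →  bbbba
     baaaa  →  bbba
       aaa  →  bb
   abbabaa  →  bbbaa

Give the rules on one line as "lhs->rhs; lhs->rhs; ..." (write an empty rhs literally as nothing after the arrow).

  | baabba => babba => bbba
  | babbb => bbbb
  | abaaaab => baaaab => bbbab => bbbb
  | ababbbab => babbbab => bbbbab => bbbbb

aaa->bb; ab->b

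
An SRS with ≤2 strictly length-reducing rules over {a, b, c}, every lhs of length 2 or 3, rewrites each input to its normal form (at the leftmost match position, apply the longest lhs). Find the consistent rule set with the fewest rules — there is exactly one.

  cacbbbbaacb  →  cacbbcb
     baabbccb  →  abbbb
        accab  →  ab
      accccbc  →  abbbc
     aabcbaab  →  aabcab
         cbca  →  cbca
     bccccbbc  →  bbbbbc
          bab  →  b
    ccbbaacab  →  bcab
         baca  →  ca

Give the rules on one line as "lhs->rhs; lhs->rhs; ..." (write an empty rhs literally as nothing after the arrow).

  | cacbbbbaacb => cacbbbacb => cacbbcb
  | baabbccb => abbccb => abbbb
  | accab => abab => ab
  | accccbc => abccbc => abbbc

ba->; cc->b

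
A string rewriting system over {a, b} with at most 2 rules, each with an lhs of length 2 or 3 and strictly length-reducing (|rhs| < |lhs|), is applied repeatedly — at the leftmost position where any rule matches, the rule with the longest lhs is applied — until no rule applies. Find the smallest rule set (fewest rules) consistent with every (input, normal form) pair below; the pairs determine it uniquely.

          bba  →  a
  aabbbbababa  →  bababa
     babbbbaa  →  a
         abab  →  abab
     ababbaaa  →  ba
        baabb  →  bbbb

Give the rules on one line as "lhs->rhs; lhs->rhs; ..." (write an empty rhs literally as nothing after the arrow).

  | bba => a
  | aabbbbababa => bbbbbababa => bbbababa => bababa
  | babbbbaa => babbaa => baaa => bba => a
  | abab

aa->b; bba->a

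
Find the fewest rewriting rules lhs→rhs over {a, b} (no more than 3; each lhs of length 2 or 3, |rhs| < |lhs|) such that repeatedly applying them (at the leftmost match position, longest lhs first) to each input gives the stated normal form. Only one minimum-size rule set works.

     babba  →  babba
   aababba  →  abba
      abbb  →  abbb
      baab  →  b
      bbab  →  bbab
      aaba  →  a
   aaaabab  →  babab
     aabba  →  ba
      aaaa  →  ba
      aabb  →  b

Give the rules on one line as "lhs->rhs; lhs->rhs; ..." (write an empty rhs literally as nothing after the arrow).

  | babba
  | aababba => abba
  | abbb
  | baab => b

aaa->b; aab->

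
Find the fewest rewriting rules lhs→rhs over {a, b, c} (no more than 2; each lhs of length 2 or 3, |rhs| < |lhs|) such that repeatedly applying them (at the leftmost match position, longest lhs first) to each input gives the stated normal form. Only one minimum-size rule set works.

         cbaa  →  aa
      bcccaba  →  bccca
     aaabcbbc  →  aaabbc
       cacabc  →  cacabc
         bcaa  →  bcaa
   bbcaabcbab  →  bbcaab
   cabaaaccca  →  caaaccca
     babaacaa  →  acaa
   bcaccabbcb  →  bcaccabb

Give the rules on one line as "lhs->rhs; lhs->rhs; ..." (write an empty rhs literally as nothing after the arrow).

ba->; cb->

  | cbaa => aa
  | bcccaba => bccca
  | aaabcbbc => aaabbc
  | cacabc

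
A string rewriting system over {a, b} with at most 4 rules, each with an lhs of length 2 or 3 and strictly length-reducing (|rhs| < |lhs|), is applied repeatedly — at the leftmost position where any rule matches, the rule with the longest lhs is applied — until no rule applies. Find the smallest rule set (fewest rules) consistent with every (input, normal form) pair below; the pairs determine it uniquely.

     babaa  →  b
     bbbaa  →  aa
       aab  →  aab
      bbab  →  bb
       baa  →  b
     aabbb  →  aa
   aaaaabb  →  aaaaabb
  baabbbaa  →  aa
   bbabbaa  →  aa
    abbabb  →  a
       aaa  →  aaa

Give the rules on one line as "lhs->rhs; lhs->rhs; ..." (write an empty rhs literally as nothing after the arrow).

  | babaa => baa => ba => b
  | bbbaa => aa
  | aab
  | bbab => bb

ba->b; bab->b; bbb->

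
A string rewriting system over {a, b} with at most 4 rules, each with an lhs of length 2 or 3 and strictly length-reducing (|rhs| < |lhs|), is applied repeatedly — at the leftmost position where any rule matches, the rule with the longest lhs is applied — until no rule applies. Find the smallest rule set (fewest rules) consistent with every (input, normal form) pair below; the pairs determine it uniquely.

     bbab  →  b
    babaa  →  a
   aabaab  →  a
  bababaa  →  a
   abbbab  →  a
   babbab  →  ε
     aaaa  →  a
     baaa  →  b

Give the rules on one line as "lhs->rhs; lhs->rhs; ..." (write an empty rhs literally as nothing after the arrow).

  | bbab => b
  | babaa => aa => a
  | aabaab => abaab => aaab => aab => ab => a
  | bababaa => abaa => aaa => aa => a

aa->a; ab->a; ba->b; bab->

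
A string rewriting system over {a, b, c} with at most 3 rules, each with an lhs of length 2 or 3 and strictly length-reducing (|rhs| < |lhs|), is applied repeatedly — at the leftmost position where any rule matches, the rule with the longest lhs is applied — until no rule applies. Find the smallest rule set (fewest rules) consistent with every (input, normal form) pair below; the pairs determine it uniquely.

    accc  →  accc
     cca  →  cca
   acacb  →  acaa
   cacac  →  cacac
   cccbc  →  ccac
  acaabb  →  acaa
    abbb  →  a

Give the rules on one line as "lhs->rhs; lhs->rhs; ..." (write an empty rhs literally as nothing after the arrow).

ab->a; cb->a

  | accc
  | cca
  | acacb => acaa
  | cacac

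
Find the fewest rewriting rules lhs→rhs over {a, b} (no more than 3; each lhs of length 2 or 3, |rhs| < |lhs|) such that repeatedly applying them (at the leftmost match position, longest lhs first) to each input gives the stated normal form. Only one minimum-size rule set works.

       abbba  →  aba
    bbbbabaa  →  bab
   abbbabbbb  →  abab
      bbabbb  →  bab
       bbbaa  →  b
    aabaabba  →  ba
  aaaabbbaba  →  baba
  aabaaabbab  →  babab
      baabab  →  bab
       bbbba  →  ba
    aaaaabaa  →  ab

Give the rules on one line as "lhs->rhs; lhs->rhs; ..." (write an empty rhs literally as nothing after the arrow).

aa->; bb->b

  | abbba => abba => aba
  | bbbbabaa => bbbabaa => bbabaa => babaa => bab
  | abbbabbbb => abbabbbb => ababbbb => ababbb => ababb => abab
  | bbabbb => babbb => babb => bab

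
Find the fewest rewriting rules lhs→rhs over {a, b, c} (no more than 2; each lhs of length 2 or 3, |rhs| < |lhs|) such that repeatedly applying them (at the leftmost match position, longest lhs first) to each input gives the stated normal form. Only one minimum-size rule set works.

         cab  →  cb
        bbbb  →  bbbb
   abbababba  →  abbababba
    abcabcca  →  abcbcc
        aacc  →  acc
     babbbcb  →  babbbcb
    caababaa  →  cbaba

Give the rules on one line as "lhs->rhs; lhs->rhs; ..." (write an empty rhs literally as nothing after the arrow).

  | cab => cb
  | bbbb
  | abbababba
  | abcabcca => abcbcca => abcbcc

aa->a; ca->c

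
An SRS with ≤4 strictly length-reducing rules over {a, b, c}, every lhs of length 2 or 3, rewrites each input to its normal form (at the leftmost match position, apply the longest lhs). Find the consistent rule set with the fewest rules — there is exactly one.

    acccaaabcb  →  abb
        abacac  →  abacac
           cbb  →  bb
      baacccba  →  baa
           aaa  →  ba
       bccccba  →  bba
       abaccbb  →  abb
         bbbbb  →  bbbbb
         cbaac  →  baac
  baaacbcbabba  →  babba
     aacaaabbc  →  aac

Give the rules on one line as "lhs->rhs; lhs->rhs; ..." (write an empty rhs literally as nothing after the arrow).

  | acccaaabcb => acccbabcb => accbabcb => acbabcb => abcb => abb
  | abacac
  | cbb => bb
  | baacccba => baaccba => baacba => baa

aaa->ba; acb->; bbc->c; cb->b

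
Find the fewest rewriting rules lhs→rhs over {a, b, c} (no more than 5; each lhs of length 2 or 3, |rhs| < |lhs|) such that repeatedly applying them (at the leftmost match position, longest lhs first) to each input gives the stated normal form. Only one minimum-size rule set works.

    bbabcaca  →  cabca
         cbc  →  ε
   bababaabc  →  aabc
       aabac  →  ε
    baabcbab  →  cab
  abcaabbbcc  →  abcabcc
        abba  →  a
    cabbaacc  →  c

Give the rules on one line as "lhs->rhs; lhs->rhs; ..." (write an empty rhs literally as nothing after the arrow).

  | bbabcaca => cabcaca => cabca
  | cbc => ac => ε
  | bababaabc => cbabaabc => aabaabc => aacabc => aabc
  | aabac => aacc => ac => ε

ac->; ba->c; bb->c; cb->a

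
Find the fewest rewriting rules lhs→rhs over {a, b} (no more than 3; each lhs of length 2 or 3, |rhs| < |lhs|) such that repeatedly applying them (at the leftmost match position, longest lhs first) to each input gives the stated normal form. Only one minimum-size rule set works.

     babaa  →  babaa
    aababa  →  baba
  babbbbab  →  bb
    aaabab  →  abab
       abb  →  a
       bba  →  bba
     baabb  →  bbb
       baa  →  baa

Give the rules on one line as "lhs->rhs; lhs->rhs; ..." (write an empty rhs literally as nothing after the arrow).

  | babaa
  | aababa => baba
  | babbbbab => babbab => baab => bb
  | aaabab => abab

aab->b; abb->a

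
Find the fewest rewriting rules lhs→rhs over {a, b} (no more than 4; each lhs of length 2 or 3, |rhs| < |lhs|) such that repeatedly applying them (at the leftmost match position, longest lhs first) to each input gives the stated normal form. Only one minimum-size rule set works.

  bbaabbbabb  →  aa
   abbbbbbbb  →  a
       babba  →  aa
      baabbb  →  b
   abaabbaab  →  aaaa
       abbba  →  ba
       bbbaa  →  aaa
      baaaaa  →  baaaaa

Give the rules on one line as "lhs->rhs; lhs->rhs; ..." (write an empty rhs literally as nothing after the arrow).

ab->a; abb->; bab->b; bb->a

  | bbaabbbabb => aaabbbabb => aababb => aaabb => aa
  | abbbbbbbb => bbbbbb => abbbb => bb => a
  | babba => bba => aa
  | baabbb => bab => b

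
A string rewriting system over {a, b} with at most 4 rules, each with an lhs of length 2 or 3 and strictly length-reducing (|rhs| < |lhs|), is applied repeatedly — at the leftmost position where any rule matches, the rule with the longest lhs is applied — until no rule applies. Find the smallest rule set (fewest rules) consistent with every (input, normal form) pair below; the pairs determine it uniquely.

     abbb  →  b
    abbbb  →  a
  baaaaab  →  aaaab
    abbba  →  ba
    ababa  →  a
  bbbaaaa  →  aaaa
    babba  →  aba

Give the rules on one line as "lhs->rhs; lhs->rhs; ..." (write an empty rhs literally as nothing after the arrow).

abb->; baa->a; bab->bb; bb->a

  | abbb => b
  | abbbb => bb => a
  | baaaaab => aaaab
  | abbba => ba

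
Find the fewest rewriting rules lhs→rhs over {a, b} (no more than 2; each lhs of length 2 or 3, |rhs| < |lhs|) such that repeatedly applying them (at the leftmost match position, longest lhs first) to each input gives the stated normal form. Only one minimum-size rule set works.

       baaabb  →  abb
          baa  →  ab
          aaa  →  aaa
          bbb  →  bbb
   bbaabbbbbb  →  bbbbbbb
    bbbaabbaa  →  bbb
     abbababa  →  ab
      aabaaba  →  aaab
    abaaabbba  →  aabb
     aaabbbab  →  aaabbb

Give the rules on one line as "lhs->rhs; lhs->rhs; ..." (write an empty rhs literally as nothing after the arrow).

ba->; baa->ab

  | baaabb => ababb => abb
  | baa => ab
  | aaa
  | bbb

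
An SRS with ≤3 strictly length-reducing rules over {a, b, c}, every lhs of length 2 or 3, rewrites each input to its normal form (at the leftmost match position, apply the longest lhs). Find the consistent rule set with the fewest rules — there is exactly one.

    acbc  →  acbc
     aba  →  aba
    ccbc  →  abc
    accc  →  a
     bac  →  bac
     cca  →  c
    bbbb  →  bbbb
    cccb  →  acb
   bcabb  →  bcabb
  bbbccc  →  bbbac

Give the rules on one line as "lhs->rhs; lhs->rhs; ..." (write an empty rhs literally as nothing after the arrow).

aa->c; cc->a

  | acbc
  | aba
  | ccbc => abc
  | accc => aac => cc => a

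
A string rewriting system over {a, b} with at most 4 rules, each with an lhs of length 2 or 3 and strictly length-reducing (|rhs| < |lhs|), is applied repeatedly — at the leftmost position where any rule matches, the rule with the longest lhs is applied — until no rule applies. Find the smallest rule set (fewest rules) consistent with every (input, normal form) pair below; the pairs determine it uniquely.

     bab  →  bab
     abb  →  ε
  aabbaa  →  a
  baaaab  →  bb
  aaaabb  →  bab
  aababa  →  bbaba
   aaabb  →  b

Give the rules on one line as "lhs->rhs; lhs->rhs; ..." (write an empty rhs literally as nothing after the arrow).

  | bab
  | abb => ε
  | aabbaa => bbbaa => baaa => a
  | baaaab => aab => bb

aab->bb; abb->; baa->; bbb->ba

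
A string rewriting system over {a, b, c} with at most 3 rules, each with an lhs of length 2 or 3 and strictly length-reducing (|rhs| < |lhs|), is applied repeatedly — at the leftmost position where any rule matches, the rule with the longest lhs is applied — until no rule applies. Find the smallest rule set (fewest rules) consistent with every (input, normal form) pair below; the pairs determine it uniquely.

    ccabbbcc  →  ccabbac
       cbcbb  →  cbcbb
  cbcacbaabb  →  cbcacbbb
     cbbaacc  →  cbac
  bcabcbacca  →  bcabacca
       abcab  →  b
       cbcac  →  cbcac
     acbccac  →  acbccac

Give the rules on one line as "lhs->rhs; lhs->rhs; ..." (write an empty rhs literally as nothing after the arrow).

aa->; abc->a; bbc->ba

  | ccabbbcc => ccabbac
  | cbcbb
  | cbcacbaabb => cbcacbbb
  | cbbaacc => cbbcc => cbac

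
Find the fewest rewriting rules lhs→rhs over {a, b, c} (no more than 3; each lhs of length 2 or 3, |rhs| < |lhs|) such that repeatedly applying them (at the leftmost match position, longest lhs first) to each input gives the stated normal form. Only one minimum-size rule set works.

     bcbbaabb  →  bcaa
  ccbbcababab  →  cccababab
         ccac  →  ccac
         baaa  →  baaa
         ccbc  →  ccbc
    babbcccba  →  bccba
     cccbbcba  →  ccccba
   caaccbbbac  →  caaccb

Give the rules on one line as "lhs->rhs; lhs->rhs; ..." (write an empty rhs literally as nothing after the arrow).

bac->b; bb->

  | bcbbaabb => bcaabb => bcaa
  | ccbbcababab => cccababab
  | ccac
  | baaa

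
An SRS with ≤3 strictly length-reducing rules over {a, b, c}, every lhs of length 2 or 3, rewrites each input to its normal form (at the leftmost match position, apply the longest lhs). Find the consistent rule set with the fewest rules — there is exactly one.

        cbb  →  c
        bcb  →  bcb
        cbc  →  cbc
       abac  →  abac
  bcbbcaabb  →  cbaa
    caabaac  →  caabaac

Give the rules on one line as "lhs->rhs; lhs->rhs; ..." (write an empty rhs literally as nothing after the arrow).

  | cbb => c
  | bcb
  | cbc
  | abac

bb->; bcc->cb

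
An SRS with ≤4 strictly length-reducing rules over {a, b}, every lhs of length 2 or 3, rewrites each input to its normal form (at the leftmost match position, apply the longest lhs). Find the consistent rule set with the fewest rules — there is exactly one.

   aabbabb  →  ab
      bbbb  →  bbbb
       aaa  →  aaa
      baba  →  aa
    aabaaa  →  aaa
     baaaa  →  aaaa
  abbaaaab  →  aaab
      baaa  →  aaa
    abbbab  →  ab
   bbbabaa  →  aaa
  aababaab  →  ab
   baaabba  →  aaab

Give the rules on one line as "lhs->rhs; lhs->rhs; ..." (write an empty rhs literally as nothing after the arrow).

  | aabbabb => aabab => ab
  | bbbb
  | aaa
  | baba => aa

aba->; ba->; baa->aa; bab->a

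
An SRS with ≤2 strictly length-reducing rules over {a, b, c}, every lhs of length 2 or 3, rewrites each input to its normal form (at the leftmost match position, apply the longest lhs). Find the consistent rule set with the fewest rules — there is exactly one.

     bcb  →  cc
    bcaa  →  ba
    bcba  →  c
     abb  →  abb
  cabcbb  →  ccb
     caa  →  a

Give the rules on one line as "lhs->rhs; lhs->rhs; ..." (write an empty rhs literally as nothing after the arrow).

  | bcb => cc
  | bcaa => ba
  | bcba => cca => c
  | abb

bcb->cc; ca->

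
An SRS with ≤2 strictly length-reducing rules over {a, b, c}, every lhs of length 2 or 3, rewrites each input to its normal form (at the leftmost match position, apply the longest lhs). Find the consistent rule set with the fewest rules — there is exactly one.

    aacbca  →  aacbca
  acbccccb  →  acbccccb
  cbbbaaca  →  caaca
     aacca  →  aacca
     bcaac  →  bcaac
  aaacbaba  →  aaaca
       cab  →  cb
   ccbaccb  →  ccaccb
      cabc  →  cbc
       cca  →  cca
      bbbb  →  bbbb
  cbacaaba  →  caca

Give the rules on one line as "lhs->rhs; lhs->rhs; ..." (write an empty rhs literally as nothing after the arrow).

  | aacbca
  | acbccccb
  | cbbbaaca => cbbaaca => cbaaca => caaca
  | aacca

ab->b; ba->a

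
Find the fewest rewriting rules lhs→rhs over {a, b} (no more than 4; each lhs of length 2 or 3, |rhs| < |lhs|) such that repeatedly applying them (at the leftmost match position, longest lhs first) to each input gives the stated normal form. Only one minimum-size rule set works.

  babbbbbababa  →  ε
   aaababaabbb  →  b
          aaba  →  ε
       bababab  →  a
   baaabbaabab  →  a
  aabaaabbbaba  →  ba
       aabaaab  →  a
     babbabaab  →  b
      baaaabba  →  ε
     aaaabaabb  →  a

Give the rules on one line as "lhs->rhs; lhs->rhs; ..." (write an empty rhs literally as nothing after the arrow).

aa->b; ab->b; bb->a; bba->

  | babbbbbababa => bbbbbbababa => abbbbababa => bbbbababa => abbababa => bbababa => baba => bba => ε
  | aaababaabbb => bababaabbb => bbabaabbb => baabbb => bbbbb => abbb => bbb => ab => b
  | aaba => bba => ε
  | bababab => bbabab => bab => bb => a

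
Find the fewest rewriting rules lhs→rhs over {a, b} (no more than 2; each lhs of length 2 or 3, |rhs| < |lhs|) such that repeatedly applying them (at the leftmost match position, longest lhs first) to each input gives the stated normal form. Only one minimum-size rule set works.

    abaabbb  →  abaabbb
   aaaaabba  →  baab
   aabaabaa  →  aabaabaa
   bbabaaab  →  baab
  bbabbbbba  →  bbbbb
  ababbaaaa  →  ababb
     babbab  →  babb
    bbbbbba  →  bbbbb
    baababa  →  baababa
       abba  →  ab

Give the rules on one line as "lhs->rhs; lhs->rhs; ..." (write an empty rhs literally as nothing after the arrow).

aaa->b; bba->b

  | abaabbb
  | aaaaabba => baabba => baab
  | aabaabaa
  | bbabaaab => bbaaab => baab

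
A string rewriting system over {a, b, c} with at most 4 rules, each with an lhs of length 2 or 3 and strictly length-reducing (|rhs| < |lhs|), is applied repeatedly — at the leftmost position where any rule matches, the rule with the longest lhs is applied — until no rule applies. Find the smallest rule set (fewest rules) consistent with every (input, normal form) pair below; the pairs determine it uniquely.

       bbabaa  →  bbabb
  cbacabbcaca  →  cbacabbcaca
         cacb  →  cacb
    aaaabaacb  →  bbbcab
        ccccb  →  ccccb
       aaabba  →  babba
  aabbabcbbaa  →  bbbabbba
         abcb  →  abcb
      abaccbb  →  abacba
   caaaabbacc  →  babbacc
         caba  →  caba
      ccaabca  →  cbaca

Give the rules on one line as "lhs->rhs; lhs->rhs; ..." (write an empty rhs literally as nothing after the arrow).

aa->b; aac->ca; cbb->ba

  | bbabaa => bbabb
  | cbacabbcaca
  | cacb
  | aaaabaacb => baabaacb => bbbaacb => bbbcab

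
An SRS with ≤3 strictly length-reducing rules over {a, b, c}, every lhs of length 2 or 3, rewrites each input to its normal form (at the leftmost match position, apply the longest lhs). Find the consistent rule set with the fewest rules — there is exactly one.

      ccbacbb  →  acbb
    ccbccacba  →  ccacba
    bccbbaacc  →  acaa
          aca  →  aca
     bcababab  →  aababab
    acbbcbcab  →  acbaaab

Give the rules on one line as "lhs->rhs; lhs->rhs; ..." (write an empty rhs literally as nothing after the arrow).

  | ccbacbb => acbb
  | ccbccacba => ccacba
  | bccbbaacc => acbbaacc => acbbcac => acbaac => acbca => acaa
  | aca

aac->ca; bc->a; ccb->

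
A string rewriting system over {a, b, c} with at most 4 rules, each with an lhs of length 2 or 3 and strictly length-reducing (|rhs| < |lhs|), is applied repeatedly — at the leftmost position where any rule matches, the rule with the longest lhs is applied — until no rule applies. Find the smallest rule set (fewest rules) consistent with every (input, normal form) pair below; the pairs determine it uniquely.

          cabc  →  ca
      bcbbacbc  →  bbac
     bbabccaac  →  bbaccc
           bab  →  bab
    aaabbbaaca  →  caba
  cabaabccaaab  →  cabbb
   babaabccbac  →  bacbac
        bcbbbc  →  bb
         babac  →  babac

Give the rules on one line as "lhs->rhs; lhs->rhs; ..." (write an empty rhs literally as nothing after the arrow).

aa->c; bc->; cca->bb

  | cabc => ca
  | bcbbacbc => bbacbc => bbac
  | bbabccaac => bbacaac => bbaccc
  | bab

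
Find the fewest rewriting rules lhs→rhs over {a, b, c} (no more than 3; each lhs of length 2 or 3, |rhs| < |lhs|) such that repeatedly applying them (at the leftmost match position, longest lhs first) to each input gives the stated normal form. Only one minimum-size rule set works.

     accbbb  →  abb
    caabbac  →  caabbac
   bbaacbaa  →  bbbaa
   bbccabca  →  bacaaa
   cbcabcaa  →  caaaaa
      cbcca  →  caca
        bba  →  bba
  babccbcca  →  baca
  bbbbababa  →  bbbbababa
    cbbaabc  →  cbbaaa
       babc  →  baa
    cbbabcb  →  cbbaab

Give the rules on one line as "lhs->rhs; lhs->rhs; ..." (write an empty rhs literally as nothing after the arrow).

aac->; bc->a; ccb->

  | accbbb => abb
  | caabbac
  | bbaacbaa => bbbaa
  | bbccabca => bacabca => bacaaa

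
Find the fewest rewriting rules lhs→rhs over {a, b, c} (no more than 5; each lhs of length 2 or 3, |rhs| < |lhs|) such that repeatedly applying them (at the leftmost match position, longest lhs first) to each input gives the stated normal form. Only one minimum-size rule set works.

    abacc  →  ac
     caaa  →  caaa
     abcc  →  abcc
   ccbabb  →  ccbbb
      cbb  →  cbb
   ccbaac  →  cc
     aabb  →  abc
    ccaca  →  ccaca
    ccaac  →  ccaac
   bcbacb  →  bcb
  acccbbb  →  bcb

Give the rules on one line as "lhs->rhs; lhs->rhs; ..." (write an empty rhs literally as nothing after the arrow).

  | abacc => ac
  | caaa
  | abcc
  | ccbabb => ccbbb

abb->bc; ba->b; bac->; ccc->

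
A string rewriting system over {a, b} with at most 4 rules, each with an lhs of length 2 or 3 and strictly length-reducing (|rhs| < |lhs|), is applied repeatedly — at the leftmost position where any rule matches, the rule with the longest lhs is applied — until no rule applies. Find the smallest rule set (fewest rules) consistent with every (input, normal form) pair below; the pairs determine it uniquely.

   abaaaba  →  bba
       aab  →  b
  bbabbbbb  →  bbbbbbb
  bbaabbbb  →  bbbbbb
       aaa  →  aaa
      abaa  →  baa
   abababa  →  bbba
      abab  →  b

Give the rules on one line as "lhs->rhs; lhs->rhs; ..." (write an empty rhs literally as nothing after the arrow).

  | abaaaba => baaaba => baba => bba
  | aab => b
  | bbabbbbb => bbbbbbb
  | bbaabbbb => bbbbbb

aab->b; ab->; aba->ba; abb->bb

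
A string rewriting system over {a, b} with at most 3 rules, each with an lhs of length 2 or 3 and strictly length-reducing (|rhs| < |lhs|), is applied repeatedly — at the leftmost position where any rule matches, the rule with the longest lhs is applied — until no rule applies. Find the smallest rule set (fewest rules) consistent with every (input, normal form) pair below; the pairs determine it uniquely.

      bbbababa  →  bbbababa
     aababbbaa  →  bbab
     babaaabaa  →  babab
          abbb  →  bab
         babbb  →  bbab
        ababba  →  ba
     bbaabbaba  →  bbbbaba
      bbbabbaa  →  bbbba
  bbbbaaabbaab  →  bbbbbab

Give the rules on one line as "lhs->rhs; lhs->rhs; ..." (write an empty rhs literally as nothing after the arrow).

  | bbbababa
  | aababbbaa => babbbaa => bbabaa => bbab
  | babaaabaa => bababaa => babab
  | abbb => bab

aa->; abb->ba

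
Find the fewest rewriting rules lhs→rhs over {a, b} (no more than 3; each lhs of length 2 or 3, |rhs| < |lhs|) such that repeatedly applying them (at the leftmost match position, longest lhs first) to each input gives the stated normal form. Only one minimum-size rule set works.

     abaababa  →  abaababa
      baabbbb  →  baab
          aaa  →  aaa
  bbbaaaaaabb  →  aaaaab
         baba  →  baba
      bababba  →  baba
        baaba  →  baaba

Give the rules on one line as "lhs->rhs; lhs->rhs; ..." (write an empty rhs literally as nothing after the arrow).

  | abaababa
  | baabbbb => baabbb => baabb => baab
  | aaa
  | bbbaaaaaabb => bbaaaaaabb => aaaaabb => aaaaab

bb->b; bba->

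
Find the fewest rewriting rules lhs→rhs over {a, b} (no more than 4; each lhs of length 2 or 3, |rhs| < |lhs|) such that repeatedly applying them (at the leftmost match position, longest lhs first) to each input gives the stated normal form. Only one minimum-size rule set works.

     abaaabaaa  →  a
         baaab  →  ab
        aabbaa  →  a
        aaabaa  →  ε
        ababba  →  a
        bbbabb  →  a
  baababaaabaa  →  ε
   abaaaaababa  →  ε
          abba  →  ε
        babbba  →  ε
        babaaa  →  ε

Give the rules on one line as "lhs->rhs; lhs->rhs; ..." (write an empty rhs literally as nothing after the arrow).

  | abaaabaaa => abaabaaa => ababaaa => aabaaa => baaa => baa => ba => a
  | baaab => baab => bab => ab
  | aabbaa => bbaa => bba => ba => a
  | aaabaa => abaa => aba => aa => ε

aa->; abb->a; ba->a; baa->ba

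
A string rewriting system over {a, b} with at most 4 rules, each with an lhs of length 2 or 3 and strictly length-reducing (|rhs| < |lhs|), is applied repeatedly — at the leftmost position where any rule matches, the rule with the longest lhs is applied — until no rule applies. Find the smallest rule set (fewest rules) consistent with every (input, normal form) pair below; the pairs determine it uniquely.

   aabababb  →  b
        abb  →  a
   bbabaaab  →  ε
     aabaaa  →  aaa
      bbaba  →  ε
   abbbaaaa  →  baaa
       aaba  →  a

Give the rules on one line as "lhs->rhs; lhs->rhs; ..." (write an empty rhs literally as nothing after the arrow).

  | aabababb => ababb => bbb => b
  | abb => a
  | bbabaaab => abbaaab => aabaab => aab => ε
  | aabaaa => aaa

aab->; aba->b; bb->; bba->ab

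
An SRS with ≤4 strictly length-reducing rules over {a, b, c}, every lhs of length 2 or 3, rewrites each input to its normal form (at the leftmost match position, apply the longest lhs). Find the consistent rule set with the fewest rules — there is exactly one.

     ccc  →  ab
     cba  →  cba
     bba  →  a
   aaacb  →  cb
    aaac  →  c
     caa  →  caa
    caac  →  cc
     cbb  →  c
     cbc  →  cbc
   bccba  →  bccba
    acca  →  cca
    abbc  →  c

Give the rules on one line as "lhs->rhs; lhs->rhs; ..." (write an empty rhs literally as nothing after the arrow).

  | ccc => ab
  | cba
  | bba => a
  | aaacb => aacb => acb => cb

ac->c; bb->; ccc->ab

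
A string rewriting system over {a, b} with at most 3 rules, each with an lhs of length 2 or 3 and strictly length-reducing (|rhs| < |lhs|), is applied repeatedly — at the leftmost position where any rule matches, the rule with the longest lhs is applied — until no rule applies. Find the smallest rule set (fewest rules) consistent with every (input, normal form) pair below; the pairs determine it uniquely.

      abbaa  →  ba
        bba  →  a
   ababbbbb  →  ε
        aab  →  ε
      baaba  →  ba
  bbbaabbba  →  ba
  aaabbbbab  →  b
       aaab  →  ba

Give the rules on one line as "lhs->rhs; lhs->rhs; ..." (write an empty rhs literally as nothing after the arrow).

  | abbaa => abaa => aaa => ba
  | bba => a
  | ababbbbb => aabbbbb => bbbbbb => bbbb => bb => ε
  | aab => bb => ε

aa->b; ab->a; bb->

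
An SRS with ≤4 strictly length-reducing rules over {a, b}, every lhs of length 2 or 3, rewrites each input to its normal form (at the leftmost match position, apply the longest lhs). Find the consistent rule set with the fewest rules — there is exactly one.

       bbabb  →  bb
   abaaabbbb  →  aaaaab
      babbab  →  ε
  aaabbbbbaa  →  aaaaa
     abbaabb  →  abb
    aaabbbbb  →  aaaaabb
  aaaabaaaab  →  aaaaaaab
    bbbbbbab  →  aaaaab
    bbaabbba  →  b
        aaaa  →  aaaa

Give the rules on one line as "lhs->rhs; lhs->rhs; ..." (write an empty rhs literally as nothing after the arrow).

  | bbabb => bb
  | abaaabbbb => aaabbbb => aaaaab
  | babbab => bab => ε
  | aaabbbbbaa => aaaaabbaa => aaaaaba => aaaaa

aba->a; ba->; bab->; bbb->aa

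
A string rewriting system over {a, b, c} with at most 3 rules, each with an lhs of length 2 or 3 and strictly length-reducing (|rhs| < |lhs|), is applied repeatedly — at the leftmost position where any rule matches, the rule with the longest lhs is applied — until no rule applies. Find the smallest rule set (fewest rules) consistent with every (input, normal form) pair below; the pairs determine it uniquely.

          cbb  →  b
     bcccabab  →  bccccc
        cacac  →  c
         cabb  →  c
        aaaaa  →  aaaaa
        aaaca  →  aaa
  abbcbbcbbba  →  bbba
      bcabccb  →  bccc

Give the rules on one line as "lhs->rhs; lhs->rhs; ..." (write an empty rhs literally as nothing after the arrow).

  | cbb => b
  | bcccabab => bccccab => bccccc
  | cacac => cac => c
  | cabb => ccb => c

ab->c; ac->; cb->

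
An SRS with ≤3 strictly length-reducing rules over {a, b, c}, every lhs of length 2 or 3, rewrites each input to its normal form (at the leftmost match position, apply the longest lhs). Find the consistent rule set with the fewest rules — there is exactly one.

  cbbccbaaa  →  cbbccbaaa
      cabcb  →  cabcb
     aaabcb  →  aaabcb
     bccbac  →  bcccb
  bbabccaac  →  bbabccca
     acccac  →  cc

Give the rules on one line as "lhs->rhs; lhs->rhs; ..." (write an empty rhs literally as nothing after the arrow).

aac->ca; ac->; bac->cb

  | cbbccbaaa
  | cabcb
  | aaabcb
  | bccbac => bcccb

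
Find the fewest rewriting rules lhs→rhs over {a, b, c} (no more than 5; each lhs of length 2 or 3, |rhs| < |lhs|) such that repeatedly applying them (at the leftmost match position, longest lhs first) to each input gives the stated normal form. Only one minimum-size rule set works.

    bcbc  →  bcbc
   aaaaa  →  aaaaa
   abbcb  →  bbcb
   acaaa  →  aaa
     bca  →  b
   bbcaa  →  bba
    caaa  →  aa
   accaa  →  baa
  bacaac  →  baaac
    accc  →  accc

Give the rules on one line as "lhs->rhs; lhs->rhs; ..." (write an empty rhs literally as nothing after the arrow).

ab->b; bac->ba; ca->; cca->ba

  | bcbc
  | aaaaa
  | abbcb => bbcb
  | acaaa => aaa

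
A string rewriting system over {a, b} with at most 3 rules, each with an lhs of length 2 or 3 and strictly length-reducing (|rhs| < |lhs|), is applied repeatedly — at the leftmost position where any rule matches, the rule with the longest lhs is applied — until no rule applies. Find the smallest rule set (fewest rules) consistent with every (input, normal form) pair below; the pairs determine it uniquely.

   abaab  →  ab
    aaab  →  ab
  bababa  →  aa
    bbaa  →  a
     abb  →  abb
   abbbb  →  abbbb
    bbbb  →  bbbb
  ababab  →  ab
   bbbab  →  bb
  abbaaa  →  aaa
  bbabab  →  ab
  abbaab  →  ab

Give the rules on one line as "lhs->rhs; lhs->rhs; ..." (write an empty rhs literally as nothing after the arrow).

aab->ab; ba->a; bba->

  | abaab => aaab => aab => ab
  | aaab => aab => ab
  | bababa => ababa => aaba => aba => aa
  | bbaa => a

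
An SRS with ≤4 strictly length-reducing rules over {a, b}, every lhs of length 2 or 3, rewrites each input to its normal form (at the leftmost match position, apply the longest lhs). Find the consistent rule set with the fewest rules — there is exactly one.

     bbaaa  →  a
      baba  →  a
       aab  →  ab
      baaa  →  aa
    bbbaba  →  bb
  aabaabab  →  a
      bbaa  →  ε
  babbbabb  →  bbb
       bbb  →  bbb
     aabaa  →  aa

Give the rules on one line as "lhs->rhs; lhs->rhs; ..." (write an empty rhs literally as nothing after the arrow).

aab->ab; ba->; bab->; bba->b

  | bbaaa => baa => a
  | baba => a
  | aab => ab
  | baaa => aa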